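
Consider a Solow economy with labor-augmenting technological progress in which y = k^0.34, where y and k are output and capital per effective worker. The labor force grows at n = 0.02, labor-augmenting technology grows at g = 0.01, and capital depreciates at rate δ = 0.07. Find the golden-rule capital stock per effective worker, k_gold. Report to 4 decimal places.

k_gold ≈ 6.3866

The effective depreciation rate is n + g + δ = 0.02 + 0.01 + 0.07 = 0.1.
Setting f'(k) = n+g+δ gives 0.34·k^(0.34−1) = 0.1, hence k_gold = (0.34/0.1)^(1/0.66) ≈ 6.3866.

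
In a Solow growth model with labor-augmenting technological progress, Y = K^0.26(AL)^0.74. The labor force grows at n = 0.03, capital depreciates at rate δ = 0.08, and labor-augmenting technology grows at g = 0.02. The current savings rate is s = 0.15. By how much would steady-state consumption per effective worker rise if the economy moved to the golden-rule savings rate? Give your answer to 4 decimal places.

The effective depreciation rate is n + g + δ = 0.03 + 0.02 + 0.08 = 0.13.
Current steady state (s = 0.15): k* = (0.15/0.13)^(1/0.74) ≈ 1.2133, y* = 1.2133^0.26 ≈ 1.0516, c* = (1−0.15)·1.0516 ≈ 0.8938.
Setting f'(k) = n+g+δ gives 0.26·k^(0.26−1) = 0.13, hence k_gold = (0.26/0.13)^(1/0.74) ≈ 2.5515.
y_gold = 2.5515^0.26 ≈ 1.2758, c_gold = y_gold − 0.13·k_gold ≈ 0.9441.
Gain: Δc = 0.9441 − 0.8938 ≈ 0.0502.

Δc ≈ 0.0502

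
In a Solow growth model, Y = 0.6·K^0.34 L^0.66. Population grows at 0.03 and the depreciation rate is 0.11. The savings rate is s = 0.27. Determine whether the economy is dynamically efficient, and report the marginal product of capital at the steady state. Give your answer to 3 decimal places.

Break-even investment rate: n + δ = 0.03 + 0.11 = 0.14.
Steady-state k*: s·A·k^0.34 = 0.14·k gives k* = (0.27·0.6/0.14)^(1/0.66) ≈ 1.2475.
MPK = 0.34·0.6·1.2475^(-0.66) ≈ 0.1763.
MPK > n+δ = 0.14, so the economy is dynamically efficient (under-saving).

dynamically efficient; MPK ≈ 0.176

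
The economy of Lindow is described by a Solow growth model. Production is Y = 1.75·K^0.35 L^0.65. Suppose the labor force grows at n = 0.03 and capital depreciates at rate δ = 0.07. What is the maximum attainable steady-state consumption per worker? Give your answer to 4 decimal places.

c_gold ≈ 3.0184

n + δ = 0.03 + 0.07 = 0.1.
At the golden rule the marginal product of capital equals n+δ: 0.35·1.75·k^(0.35−1) = 0.1. Solving, k_gold = (0.35·1.75/0.1)^(1/0.65) ≈ 16.2530.
y_gold = 1.75·16.2530^0.35 ≈ 4.6437.
c_gold = y_gold − (n+δ)·k_gold = 4.6437 − 0.1·16.2530 ≈ 3.0184.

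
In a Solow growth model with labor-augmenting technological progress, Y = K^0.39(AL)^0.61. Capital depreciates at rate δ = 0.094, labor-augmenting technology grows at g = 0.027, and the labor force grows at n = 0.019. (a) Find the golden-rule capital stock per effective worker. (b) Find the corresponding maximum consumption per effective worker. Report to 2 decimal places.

(a) k_gold ≈ 5.36; (b) c_gold ≈ 1.17

Break-even investment rate: n + g + δ = 0.019 + 0.027 + 0.094 = 0.14.
Golden rule sets MPK = n+g+δ: 0.39·k^(0.39−1) = 0.14, so k_gold = (0.39/0.14)^(1/0.61) ≈ 5.3630.
y_gold = 5.3630^0.39 ≈ 1.9252; c_gold = y_gold − 0.14·k_gold ≈ 1.1743.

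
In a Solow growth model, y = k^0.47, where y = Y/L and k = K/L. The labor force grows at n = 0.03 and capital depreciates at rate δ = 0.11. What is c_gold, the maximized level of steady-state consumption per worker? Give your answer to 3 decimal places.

The effective depreciation rate is n + δ = 0.03 + 0.11 = 0.14.
Setting f'(k) = n+δ gives 0.47·k^(0.47−1) = 0.14, hence k_gold = (0.47/0.14)^(1/0.53) ≈ 9.8264.
y_gold = 9.8264^0.47 ≈ 2.9270.
c_gold = y_gold − (n+δ)·k_gold = 2.9270 − 0.14·9.8264 ≈ 1.5513.

c_gold ≈ 1.551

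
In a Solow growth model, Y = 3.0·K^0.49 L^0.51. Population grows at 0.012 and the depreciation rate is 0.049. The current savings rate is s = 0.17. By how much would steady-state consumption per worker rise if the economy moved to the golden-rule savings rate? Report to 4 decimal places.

Δc ≈ 13.3903

Break-even investment rate: n + δ = 0.012 + 0.049 = 0.061.
Current steady state (s = 0.17): k* = (0.17·3.0/0.061)^(1/0.51) ≈ 64.3153, y* = 3.0·64.3153^0.49 ≈ 23.0778, c* = (1−0.17)·23.0778 ≈ 19.1546.
Golden rule sets MPK = n+δ: 0.49·3.0·k^(0.49−1) = 0.061, so k_gold = (0.49·3.0/0.061)^(1/0.51) ≈ 512.6010.
y_gold = 3.0·512.6010^0.49 ≈ 63.8136, c_gold = y_gold − 0.061·k_gold ≈ 32.5449.
Gain: Δc = 32.5449 − 19.1546 ≈ 13.3903.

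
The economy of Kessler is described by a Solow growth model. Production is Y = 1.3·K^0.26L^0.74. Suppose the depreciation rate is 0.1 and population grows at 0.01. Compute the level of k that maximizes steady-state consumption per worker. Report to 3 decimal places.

k_gold ≈ 4.558

Capital per worker breaks even when investment replaces (n + δ)·k; here n + δ = 0.11.
Maximizing c = f(k) − (n+δ)·k gives f'(k) = n+δ, i.e. 0.26·1.3·k^(0.26−1) = 0.11, so k_gold = (0.26·1.3/0.11)^(1/0.74) ≈ 4.5584.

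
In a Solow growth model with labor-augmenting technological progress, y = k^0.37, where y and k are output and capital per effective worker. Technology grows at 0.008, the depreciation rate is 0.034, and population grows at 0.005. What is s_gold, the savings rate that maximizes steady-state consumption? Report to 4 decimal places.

Break-even investment rate: n + g + δ = 0.005 + 0.008 + 0.034 = 0.047.
At the golden rule MPK = n+g+δ, and in any Cobb-Douglas steady state s = (n+g+δ)·k/y = MPK·k/y = capital's share 0.37.

s_gold = 0.3700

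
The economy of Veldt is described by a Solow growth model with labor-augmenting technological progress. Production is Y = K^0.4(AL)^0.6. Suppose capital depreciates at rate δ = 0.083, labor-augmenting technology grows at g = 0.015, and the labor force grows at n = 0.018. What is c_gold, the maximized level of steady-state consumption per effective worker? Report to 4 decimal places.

c_gold ≈ 1.3695

n + g + δ = 0.018 + 0.015 + 0.083 = 0.116.
At the golden rule the marginal product of capital equals n+g+δ: 0.4·k^(0.4−1) = 0.116. Solving, k_gold = (0.4/0.116)^(1/0.6) ≈ 7.8705.
y_gold = 7.8705^0.4 ≈ 2.2825.
c_gold = y_gold − (n+g+δ)·k_gold = 2.2825 − 0.116·7.8705 ≈ 1.3695.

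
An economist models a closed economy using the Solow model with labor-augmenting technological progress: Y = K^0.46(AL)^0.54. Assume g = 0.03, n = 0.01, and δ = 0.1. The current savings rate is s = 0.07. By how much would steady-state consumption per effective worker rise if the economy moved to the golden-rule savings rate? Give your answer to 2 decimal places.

Δc ≈ 0.97

Break-even investment rate: n + g + δ = 0.01 + 0.03 + 0.1 = 0.14.
Current steady state (s = 0.07): k* = (0.07/0.14)^(1/0.54) ≈ 0.2770, y* = 0.2770^0.46 ≈ 0.5541, c* = (1−0.07)·0.5541 ≈ 0.5153.
At the golden rule the marginal product of capital equals n+g+δ: 0.46·k^(0.46−1) = 0.14. Solving, k_gold = (0.46/0.14)^(1/0.54) ≈ 9.0515.
y_gold = 9.0515^0.46 ≈ 2.7548, c_gold = y_gold − 0.14·k_gold ≈ 1.4876.
Gain: Δc = 1.4876 − 0.5153 ≈ 0.9723.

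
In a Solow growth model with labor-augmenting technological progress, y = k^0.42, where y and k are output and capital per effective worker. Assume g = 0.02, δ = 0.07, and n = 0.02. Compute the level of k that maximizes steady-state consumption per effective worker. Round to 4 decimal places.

Capital per effective worker breaks even when investment replaces (n + g + δ)·k; here n + g + δ = 0.11.
Golden rule sets MPK = n+g+δ: 0.42·k^(0.42−1) = 0.11, so k_gold = (0.42/0.11)^(1/0.58) ≈ 10.0740.

k_gold ≈ 10.0740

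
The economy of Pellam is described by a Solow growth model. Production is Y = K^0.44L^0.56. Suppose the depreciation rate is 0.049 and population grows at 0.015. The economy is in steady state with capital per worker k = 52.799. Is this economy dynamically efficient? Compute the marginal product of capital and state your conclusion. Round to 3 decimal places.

dynamically inefficient; MPK ≈ 0.048

The effective depreciation rate is n + δ = 0.015 + 0.049 = 0.064.
MPK = 0.44·k^(0.44−1) = 0.44·52.799^(-0.56) ≈ 0.0477.
MPK < 0.064, so the economy is dynamically inefficient (over-saving).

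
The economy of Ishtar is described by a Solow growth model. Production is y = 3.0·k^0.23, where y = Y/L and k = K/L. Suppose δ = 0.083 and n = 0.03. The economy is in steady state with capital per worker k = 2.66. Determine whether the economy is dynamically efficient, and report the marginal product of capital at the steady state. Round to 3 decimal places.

The effective depreciation rate is n + δ = 0.03 + 0.083 = 0.113.
MPK = 0.23·3.0·k^(0.23−1) = 0.23·3.0·2.66^(-0.77) ≈ 0.3249.
MPK > 0.113, so the economy is dynamically efficient (under-saving).

dynamically efficient; MPK ≈ 0.325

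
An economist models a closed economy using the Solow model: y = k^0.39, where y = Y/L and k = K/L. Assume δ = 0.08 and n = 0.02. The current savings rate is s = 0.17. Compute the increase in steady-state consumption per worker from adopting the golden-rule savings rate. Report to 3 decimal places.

n + δ = 0.02 + 0.08 = 0.1.
Current steady state (s = 0.17): k* = (0.17/0.1)^(1/0.61) ≈ 2.3866, y* = 2.3866^0.39 ≈ 1.4039, c* = (1−0.17)·1.4039 ≈ 1.1652.
Golden rule sets MPK = n+δ: 0.39·k^(0.39−1) = 0.1, so k_gold = (0.39/0.1)^(1/0.61) ≈ 9.3102.
y_gold = 9.3102^0.39 ≈ 2.3872, c_gold = y_gold − 0.1·k_gold ≈ 1.4562.
Gain: Δc = 1.4562 − 1.1652 ≈ 0.2910.

Δc ≈ 0.291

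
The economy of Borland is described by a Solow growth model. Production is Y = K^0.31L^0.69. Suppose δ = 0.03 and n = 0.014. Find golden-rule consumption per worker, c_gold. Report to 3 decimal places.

n + δ = 0.014 + 0.03 = 0.044.
At the golden rule the marginal product of capital equals n+δ: 0.31·k^(0.31−1) = 0.044. Solving, k_gold = (0.31/0.044)^(1/0.69) ≈ 16.9377.
y_gold = 16.9377^0.31 ≈ 2.4041.
c_gold = y_gold − (n+δ)·k_gold = 2.4041 − 0.044·16.9377 ≈ 1.6588.

c_gold ≈ 1.659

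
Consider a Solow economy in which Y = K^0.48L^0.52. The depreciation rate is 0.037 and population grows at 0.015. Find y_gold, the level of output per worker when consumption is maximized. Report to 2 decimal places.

n + δ = 0.015 + 0.037 = 0.052.
Setting f'(k) = n+δ gives 0.48·k^(0.48−1) = 0.052, hence k_gold = (0.48/0.052)^(1/0.52) ≈ 71.8169.
Output: y_gold = k_gold^0.48 = 71.8169^0.48 ≈ 7.7802.

y_gold ≈ 7.78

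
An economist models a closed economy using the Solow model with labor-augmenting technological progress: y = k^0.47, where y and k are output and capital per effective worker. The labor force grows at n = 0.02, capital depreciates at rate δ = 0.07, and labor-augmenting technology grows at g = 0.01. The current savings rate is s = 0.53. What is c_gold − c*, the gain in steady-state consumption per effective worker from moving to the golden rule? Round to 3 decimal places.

Δc ≈ 0.028

Capital per effective worker breaks even when investment replaces (n + g + δ)·k; here n + g + δ = 0.1.
Current steady state (s = 0.53): k* = (0.53/0.1)^(1/0.53) ≈ 23.2572, y* = 23.2572^0.47 ≈ 4.3882, c* = (1−0.53)·4.3882 ≈ 2.0624.
Setting f'(k) = n+g+δ gives 0.47·k^(0.47−1) = 0.1, hence k_gold = (0.47/0.1)^(1/0.53) ≈ 18.5400.
y_gold = 18.5400^0.47 ≈ 3.9447, c_gold = y_gold − 0.1·k_gold ≈ 2.0907.
Gain: Δc = 2.0907 − 2.0624 ≈ 0.0282.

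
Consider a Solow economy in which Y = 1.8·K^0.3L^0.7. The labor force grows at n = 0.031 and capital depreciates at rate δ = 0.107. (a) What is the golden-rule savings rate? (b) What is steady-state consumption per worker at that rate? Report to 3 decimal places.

(a) s_gold = 0.300; (b) c_gold ≈ 2.261

Break-even investment rate: n + δ = 0.031 + 0.107 = 0.138.
For Cobb-Douglas, s_gold equals capital's share: s_gold = 0.3.
Setting f'(k) = n+δ gives 0.3·1.8·k^(0.3−1) = 0.138, hence k_gold = (0.3·1.8/0.138)^(1/0.7) ≈ 7.0218.
y_gold = 1.8·7.0218^0.3 ≈ 3.2300; c_gold = (1−0.3)·y_gold ≈ 2.2610.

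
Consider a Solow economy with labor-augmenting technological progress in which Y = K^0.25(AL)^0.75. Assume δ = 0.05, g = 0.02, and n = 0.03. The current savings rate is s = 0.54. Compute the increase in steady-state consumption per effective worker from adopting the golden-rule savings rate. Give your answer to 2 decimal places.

Δc ≈ 0.21

The effective depreciation rate is n + g + δ = 0.03 + 0.02 + 0.05 = 0.1.
Current steady state (s = 0.54): k* = (0.54/0.1)^(1/0.75) ≈ 9.4738, y* = 9.4738^0.25 ≈ 1.7544, c* = (1−0.54)·1.7544 ≈ 0.8070.
Golden rule sets MPK = n+g+δ: 0.25·k^(0.25−1) = 0.1, so k_gold = (0.25/0.1)^(1/0.75) ≈ 3.3930.
y_gold = 3.3930^0.25 ≈ 1.3572, c_gold = y_gold − 0.1·k_gold ≈ 1.0179.
Gain: Δc = 1.0179 − 0.8070 ≈ 0.2109.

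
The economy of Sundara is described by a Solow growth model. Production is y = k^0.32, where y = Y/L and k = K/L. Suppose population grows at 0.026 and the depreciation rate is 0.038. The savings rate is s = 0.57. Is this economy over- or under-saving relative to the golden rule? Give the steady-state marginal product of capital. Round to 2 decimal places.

n + δ = 0.026 + 0.038 = 0.064.
Steady-state k*: s·k^0.32 = 0.064·k gives k* = (0.57/0.064)^(1/0.68) ≈ 24.9236.
MPK = 0.32·24.9236^(-0.68) ≈ 0.0359.
MPK < n+δ = 0.064, so the economy is dynamically inefficient (over-saving).

over-saving; MPK ≈ 0.04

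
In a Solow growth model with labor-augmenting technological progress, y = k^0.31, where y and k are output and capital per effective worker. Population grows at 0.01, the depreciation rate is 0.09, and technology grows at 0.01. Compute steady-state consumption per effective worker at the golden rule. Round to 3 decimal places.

c_gold ≈ 1.099

Capital per effective worker breaks even when investment replaces (n + g + δ)·k; here n + g + δ = 0.11.
At the golden rule the marginal product of capital equals n+g+δ: 0.31·k^(0.31−1) = 0.11. Solving, k_gold = (0.31/0.11)^(1/0.69) ≈ 4.4888.
y_gold = 4.4888^0.31 ≈ 1.5928.
c_gold = y_gold − (n+g+δ)·k_gold = 1.5928 − 0.11·4.4888 ≈ 1.0990.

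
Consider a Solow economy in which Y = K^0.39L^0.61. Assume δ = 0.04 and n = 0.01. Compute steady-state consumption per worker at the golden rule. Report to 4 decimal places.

Capital per worker breaks even when investment replaces (n + δ)·k; here n + δ = 0.05.
Golden rule sets MPK = n+δ: 0.39·k^(0.39−1) = 0.05, so k_gold = (0.39/0.05)^(1/0.61) ≈ 29.0035.
y_gold = 29.0035^0.39 ≈ 3.7184.
c_gold = y_gold − (n+δ)·k_gold = 3.7184 − 0.05·29.0035 ≈ 2.2682.

c_gold ≈ 2.2682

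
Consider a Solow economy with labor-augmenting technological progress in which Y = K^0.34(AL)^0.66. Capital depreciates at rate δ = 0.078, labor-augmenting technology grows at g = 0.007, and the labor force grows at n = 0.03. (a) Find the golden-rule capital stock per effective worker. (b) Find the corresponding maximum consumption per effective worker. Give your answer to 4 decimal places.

(a) k_gold ≈ 5.1678; (b) c_gold ≈ 1.1536

n + g + δ = 0.03 + 0.007 + 0.078 = 0.115.
Golden rule sets MPK = n+g+δ: 0.34·k^(0.34−1) = 0.115, so k_gold = (0.34/0.115)^(1/0.66) ≈ 5.1678.
y_gold = 5.1678^0.34 ≈ 1.7479; c_gold = y_gold − 0.115·k_gold ≈ 1.1536.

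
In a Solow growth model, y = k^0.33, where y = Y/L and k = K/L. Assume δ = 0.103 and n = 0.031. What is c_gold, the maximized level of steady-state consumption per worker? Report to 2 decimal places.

c_gold ≈ 1.04

n + δ = 0.031 + 0.103 = 0.134.
Setting f'(k) = n+δ gives 0.33·k^(0.33−1) = 0.134, hence k_gold = (0.33/0.134)^(1/0.67) ≈ 3.8388.
y_gold = 3.8388^0.33 ≈ 1.5588.
c_gold = y_gold − (n+δ)·k_gold = 1.5588 − 0.134·3.8388 ≈ 1.0444.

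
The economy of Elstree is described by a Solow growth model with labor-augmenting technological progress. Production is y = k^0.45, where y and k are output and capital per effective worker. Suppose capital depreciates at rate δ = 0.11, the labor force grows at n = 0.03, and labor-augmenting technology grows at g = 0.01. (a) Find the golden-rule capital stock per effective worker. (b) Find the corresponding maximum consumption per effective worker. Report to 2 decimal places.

Break-even investment rate: n + g + δ = 0.03 + 0.01 + 0.11 = 0.15.
Setting f'(k) = n+g+δ gives 0.45·k^(0.45−1) = 0.15, hence k_gold = (0.45/0.15)^(1/0.55) ≈ 7.3704.
y_gold = 7.3704^0.45 ≈ 2.4568; c_gold = y_gold − 0.15·k_gold ≈ 1.3512.

(a) k_gold ≈ 7.37; (b) c_gold ≈ 1.35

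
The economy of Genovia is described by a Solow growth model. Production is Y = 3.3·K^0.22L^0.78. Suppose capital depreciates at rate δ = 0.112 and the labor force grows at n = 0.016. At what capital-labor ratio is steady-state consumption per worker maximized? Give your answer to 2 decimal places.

k_gold ≈ 9.25

n + δ = 0.016 + 0.112 = 0.128.
At the golden rule the marginal product of capital equals n+δ: 0.22·3.3·k^(0.22−1) = 0.128. Solving, k_gold = (0.22·3.3/0.128)^(1/0.78) ≈ 9.2537.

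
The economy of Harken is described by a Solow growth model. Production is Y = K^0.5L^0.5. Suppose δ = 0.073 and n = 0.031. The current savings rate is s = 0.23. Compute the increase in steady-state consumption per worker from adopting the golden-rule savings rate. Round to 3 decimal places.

Break-even investment rate: n + δ = 0.031 + 0.073 = 0.104.
Current steady state (s = 0.23): k* = (0.23/0.104)^(1/0.5) ≈ 4.8909, y* = 4.8909^0.5 ≈ 2.2115, c* = (1−0.23)·2.2115 ≈ 1.7029.
Maximizing c = f(k) − (n+δ)·k gives f'(k) = n+δ, i.e. 0.5·k^(0.5−1) = 0.104, so k_gold = (0.5/0.104)^(1/0.5) ≈ 23.1139.
y_gold = 23.1139^0.5 ≈ 4.8077, c_gold = y_gold − 0.104·k_gold ≈ 2.4038.
Gain: Δc = 2.4038 − 1.7029 ≈ 0.7010.

Δc ≈ 0.701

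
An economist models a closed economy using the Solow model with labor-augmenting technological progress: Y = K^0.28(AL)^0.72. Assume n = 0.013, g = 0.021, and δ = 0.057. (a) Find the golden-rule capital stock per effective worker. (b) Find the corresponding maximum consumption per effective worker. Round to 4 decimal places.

(a) k_gold ≈ 4.7636; (b) c_gold ≈ 1.1147

The effective depreciation rate is n + g + δ = 0.013 + 0.021 + 0.057 = 0.091.
Golden rule sets MPK = n+g+δ: 0.28·k^(0.28−1) = 0.091, so k_gold = (0.28/0.091)^(1/0.72) ≈ 4.7636.
y_gold = 4.7636^0.28 ≈ 1.5482; c_gold = y_gold − 0.091·k_gold ≈ 1.1147.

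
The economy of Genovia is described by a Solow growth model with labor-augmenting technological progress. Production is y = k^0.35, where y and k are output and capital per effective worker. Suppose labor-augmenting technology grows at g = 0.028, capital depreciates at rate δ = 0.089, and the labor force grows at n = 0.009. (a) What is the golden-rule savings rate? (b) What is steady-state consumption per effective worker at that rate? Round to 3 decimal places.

Break-even investment rate: n + g + δ = 0.009 + 0.028 + 0.089 = 0.126.
For Cobb-Douglas, s_gold equals capital's share: s_gold = 0.35.
Maximizing c = f(k) − (n+g+δ)·k gives f'(k) = n+g+δ, i.e. 0.35·k^(0.35−1) = 0.126, so k_gold = (0.35/0.126)^(1/0.65) ≈ 4.8152.
y_gold = 4.8152^0.35 ≈ 1.7335; c_gold = (1−0.35)·y_gold ≈ 1.1267.

(a) s_gold = 0.350; (b) c_gold ≈ 1.127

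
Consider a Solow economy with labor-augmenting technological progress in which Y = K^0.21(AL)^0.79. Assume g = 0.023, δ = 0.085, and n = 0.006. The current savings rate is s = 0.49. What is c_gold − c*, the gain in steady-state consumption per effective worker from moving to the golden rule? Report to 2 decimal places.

Break-even investment rate: n + g + δ = 0.006 + 0.023 + 0.085 = 0.114.
Current steady state (s = 0.49): k* = (0.49/0.114)^(1/0.79) ≈ 6.3334, y* = 6.3334^0.21 ≈ 1.4735, c* = (1−0.49)·1.4735 ≈ 0.7515.
Maximizing c = f(k) − (n+g+δ)·k gives f'(k) = n+g+δ, i.e. 0.21·k^(0.21−1) = 0.114, so k_gold = (0.21/0.114)^(1/0.79) ≈ 2.1669.
y_gold = 2.1669^0.21 ≈ 1.1763, c_gold = y_gold − 0.114·k_gold ≈ 0.9293.
Gain: Δc = 0.9293 − 0.7515 ≈ 0.1778.

Δc ≈ 0.18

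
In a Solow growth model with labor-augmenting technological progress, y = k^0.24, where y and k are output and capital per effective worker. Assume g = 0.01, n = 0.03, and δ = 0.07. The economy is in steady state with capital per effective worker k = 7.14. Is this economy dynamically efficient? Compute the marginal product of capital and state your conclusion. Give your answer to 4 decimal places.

dynamically inefficient; MPK ≈ 0.0539

Break-even investment rate: n + g + δ = 0.03 + 0.01 + 0.07 = 0.11.
MPK = 0.24·k^(0.24−1) = 0.24·7.14^(-0.76) ≈ 0.0539.
MPK < 0.11, so the economy is dynamically inefficient (over-saving).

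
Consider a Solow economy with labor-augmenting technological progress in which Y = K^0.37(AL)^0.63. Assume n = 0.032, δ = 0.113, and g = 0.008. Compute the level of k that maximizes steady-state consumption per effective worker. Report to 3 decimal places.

Capital per effective worker breaks even when investment replaces (n + g + δ)·k; here n + g + δ = 0.153.
Golden rule sets MPK = n+g+δ: 0.37·k^(0.37−1) = 0.153, so k_gold = (0.37/0.153)^(1/0.63) ≈ 4.0621.

k_gold ≈ 4.062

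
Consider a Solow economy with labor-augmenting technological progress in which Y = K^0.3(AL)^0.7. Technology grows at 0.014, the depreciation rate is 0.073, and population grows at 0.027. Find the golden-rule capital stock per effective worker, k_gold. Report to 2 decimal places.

n + g + δ = 0.027 + 0.014 + 0.073 = 0.114.
Setting f'(k) = n+g+δ gives 0.3·k^(0.3−1) = 0.114, hence k_gold = (0.3/0.114)^(1/0.7) ≈ 3.9839.

k_gold ≈ 3.98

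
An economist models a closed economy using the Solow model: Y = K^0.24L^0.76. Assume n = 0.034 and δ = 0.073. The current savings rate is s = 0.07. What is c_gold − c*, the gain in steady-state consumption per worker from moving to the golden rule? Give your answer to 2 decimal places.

Δc ≈ 0.17

n + δ = 0.034 + 0.073 = 0.107.
Current steady state (s = 0.07): k* = (0.07/0.107)^(1/0.76) ≈ 0.5722, y* = 0.5722^0.24 ≈ 0.8746, c* = (1−0.07)·0.8746 ≈ 0.8134.
Golden rule sets MPK = n+δ: 0.24·k^(0.24−1) = 0.107, so k_gold = (0.24/0.107)^(1/0.76) ≈ 2.8948.
y_gold = 2.8948^0.24 ≈ 1.2906, c_gold = y_gold − 0.107·k_gold ≈ 0.9808.
Gain: Δc = 0.9808 − 0.8134 ≈ 0.1675.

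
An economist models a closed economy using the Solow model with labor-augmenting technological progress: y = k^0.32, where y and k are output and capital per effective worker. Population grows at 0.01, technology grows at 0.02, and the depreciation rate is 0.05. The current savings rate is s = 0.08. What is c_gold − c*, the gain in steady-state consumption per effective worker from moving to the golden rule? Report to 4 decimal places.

Δc ≈ 0.3857

n + g + δ = 0.01 + 0.02 + 0.05 = 0.08.
Current steady state (s = 0.08): k* = (0.08/0.08)^(1/0.68) ≈ 1.0000, y* = 1.0000^0.32 ≈ 1.0000, c* = (1−0.08)·1.0000 ≈ 0.9200.
At the golden rule the marginal product of capital equals n+g+δ: 0.32·k^(0.32−1) = 0.08. Solving, k_gold = (0.32/0.08)^(1/0.68) ≈ 7.6804.
y_gold = 7.6804^0.32 ≈ 1.9201, c_gold = y_gold − 0.08·k_gold ≈ 1.3057.
Gain: Δc = 1.3057 − 0.9200 ≈ 0.3857.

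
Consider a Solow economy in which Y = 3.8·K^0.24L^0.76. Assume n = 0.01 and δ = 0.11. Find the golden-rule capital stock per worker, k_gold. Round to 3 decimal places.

k_gold ≈ 14.420

n + δ = 0.01 + 0.11 = 0.12.
At the golden rule the marginal product of capital equals n+δ: 0.24·3.8·k^(0.24−1) = 0.12. Solving, k_gold = (0.24·3.8/0.12)^(1/0.76) ≈ 14.4200.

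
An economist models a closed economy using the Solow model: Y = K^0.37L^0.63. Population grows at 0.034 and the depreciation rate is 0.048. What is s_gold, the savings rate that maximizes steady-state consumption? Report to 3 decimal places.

s_gold = 0.370

The effective depreciation rate is n + δ = 0.034 + 0.048 = 0.082.
At the golden rule MPK = n+δ, and in any Cobb-Douglas steady state s = (n+δ)·k/y = MPK·k/y = capital's share 0.37.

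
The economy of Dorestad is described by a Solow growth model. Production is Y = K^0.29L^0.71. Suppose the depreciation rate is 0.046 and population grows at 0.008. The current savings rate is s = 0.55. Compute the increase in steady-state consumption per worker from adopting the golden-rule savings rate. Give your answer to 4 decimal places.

Δc ≈ 0.2495

n + δ = 0.008 + 0.046 = 0.054.
Current steady state (s = 0.55): k* = (0.55/0.054)^(1/0.71) ≈ 26.2830, y* = 26.2830^0.29 ≈ 2.5805, c* = (1−0.55)·2.5805 ≈ 1.1612.
Golden rule sets MPK = n+δ: 0.29·k^(0.29−1) = 0.054, so k_gold = (0.29/0.054)^(1/0.71) ≈ 10.6703.
y_gold = 10.6703^0.29 ≈ 1.9869, c_gold = y_gold − 0.054·k_gold ≈ 1.4107.
Gain: Δc = 1.4107 − 1.1612 ≈ 0.2495.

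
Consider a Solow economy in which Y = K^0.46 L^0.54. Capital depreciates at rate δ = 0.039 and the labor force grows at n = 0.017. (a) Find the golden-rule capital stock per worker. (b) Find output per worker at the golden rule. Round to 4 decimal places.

n + δ = 0.017 + 0.039 = 0.056.
At the golden rule the marginal product of capital equals n+δ: 0.46·k^(0.46−1) = 0.056. Solving, k_gold = (0.46/0.056)^(1/0.54) ≈ 49.3910.
y_gold = 49.3910^0.46 ≈ 6.0128.

(a) k_gold ≈ 49.3910; (b) y_gold ≈ 6.0128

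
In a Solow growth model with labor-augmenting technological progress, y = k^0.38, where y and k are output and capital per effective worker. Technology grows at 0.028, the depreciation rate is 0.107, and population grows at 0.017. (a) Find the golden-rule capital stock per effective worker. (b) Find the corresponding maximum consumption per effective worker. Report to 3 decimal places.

Capital per effective worker breaks even when investment replaces (n + g + δ)·k; here n + g + δ = 0.152.
Maximizing c = f(k) − (n+g+δ)·k gives f'(k) = n+g+δ, i.e. 0.38·k^(0.38−1) = 0.152, so k_gold = (0.38/0.152)^(1/0.62) ≈ 4.3837.
y_gold = 4.3837^0.38 ≈ 1.7535; c_gold = y_gold − 0.152·k_gold ≈ 1.0872.

(a) k_gold ≈ 4.384; (b) c_gold ≈ 1.087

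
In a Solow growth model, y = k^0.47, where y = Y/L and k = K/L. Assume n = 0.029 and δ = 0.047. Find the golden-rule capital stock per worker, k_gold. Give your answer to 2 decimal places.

Break-even investment rate: n + δ = 0.029 + 0.047 = 0.076.
At the golden rule the marginal product of capital equals n+δ: 0.47·k^(0.47−1) = 0.076. Solving, k_gold = (0.47/0.076)^(1/0.53) ≈ 31.1164.

k_gold ≈ 31.12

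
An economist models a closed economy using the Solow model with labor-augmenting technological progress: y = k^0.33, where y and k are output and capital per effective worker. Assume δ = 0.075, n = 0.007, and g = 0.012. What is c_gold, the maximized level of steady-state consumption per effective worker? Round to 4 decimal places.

c_gold ≈ 1.2436

The effective depreciation rate is n + g + δ = 0.007 + 0.012 + 0.075 = 0.094.
Maximizing c = f(k) − (n+g+δ)·k gives f'(k) = n+g+δ, i.e. 0.33·k^(0.33−1) = 0.094, so k_gold = (0.33/0.094)^(1/0.67) ≈ 6.5164.
y_gold = 6.5164^0.33 ≈ 1.8562.
c_gold = y_gold − (n+g+δ)·k_gold = 1.8562 − 0.094·6.5164 ≈ 1.2436.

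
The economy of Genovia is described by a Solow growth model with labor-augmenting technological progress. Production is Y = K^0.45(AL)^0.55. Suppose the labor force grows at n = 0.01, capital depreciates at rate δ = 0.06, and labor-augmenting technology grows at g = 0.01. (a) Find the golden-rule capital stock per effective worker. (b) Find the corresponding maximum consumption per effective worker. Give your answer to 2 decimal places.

The effective depreciation rate is n + g + δ = 0.01 + 0.01 + 0.06 = 0.08.
Setting f'(k) = n+g+δ gives 0.45·k^(0.45−1) = 0.08, hence k_gold = (0.45/0.08)^(1/0.55) ≈ 23.1132.
y_gold = 23.1132^0.45 ≈ 4.1090; c_gold = y_gold − 0.08·k_gold ≈ 2.2600.

(a) k_gold ≈ 23.11; (b) c_gold ≈ 2.26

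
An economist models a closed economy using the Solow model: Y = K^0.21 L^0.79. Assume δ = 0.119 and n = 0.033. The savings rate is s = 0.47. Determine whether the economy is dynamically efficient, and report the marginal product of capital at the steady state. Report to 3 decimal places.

Break-even investment rate: n + δ = 0.033 + 0.119 = 0.152.
Steady-state k*: s·k^0.21 = 0.152·k gives k* = (0.47/0.152)^(1/0.79) ≈ 4.1742.
MPK = 0.21·4.1742^(-0.79) ≈ 0.0679.
MPK < n+δ = 0.152, so the economy is dynamically inefficient (over-saving).

dynamically inefficient; MPK ≈ 0.068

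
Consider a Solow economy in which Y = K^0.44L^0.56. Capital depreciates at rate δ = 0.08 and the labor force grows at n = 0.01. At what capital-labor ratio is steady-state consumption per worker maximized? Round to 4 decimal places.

The effective depreciation rate is n + δ = 0.01 + 0.08 = 0.09.
Maximizing c = f(k) − (n+δ)·k gives f'(k) = n+δ, i.e. 0.44·k^(0.44−1) = 0.09, so k_gold = (0.44/0.09)^(1/0.56) ≈ 17.0111.

k_gold ≈ 17.0111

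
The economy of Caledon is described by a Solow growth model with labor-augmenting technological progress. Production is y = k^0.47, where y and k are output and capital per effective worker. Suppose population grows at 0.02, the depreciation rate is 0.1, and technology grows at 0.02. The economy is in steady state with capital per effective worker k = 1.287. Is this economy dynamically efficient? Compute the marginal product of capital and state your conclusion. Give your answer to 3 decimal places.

dynamically efficient; MPK ≈ 0.411

The effective depreciation rate is n + g + δ = 0.02 + 0.02 + 0.1 = 0.14.
MPK = 0.47·k^(0.47−1) = 0.47·1.287^(-0.53) ≈ 0.4112.
MPK > 0.14, so the economy is dynamically efficient (under-saving).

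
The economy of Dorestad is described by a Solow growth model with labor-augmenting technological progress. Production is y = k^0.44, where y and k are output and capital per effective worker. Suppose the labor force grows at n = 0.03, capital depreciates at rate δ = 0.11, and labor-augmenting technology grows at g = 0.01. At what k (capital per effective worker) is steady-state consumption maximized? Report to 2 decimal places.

k_gold ≈ 6.83

Capital per effective worker breaks even when investment replaces (n + g + δ)·k; here n + g + δ = 0.15.
At the golden rule the marginal product of capital equals n+g+δ: 0.44·k^(0.44−1) = 0.15. Solving, k_gold = (0.44/0.15)^(1/0.56) ≈ 6.8324.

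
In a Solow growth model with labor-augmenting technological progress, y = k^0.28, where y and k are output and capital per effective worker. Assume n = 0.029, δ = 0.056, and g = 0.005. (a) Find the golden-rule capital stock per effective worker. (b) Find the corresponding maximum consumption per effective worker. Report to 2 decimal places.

Capital per effective worker breaks even when investment replaces (n + g + δ)·k; here n + g + δ = 0.09.
At the golden rule the marginal product of capital equals n+g+δ: 0.28·k^(0.28−1) = 0.09. Solving, k_gold = (0.28/0.09)^(1/0.72) ≈ 4.8373.
y_gold = 4.8373^0.28 ≈ 1.5549; c_gold = y_gold − 0.09·k_gold ≈ 1.1195.

(a) k_gold ≈ 4.84; (b) c_gold ≈ 1.12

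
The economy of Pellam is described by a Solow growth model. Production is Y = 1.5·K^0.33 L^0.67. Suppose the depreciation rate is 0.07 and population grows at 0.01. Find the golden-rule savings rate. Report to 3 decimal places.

s_gold = 0.330

n + δ = 0.01 + 0.07 = 0.08.
At the golden rule MPK = n+δ, and in any Cobb-Douglas steady state s = (n+δ)·k/y = MPK·k/y = capital's share 0.33.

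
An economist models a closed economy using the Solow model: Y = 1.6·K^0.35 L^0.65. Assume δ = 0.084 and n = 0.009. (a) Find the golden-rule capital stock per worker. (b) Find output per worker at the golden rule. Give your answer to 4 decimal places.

(a) k_gold ≈ 15.8324; (b) y_gold ≈ 4.2069

The effective depreciation rate is n + δ = 0.009 + 0.084 = 0.093.
Golden rule sets MPK = n+δ: 0.35·1.6·k^(0.35−1) = 0.093, so k_gold = (0.35·1.6/0.093)^(1/0.65) ≈ 15.8324.
y_gold = 1.6·15.8324^0.35 ≈ 4.2069.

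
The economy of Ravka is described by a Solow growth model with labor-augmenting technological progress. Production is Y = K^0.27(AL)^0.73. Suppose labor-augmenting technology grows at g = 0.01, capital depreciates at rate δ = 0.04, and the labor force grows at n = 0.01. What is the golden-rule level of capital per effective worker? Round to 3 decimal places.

The effective depreciation rate is n + g + δ = 0.01 + 0.01 + 0.04 = 0.06.
Maximizing c = f(k) − (n+g+δ)·k gives f'(k) = n+g+δ, i.e. 0.27·k^(0.27−1) = 0.06, so k_gold = (0.27/0.06)^(1/0.73) ≈ 7.8490.

k_gold ≈ 7.849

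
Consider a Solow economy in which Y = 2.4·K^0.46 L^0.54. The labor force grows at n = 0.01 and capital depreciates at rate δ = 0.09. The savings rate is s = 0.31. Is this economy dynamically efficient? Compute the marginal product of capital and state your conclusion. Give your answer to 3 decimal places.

dynamically efficient; MPK ≈ 0.148

The effective depreciation rate is n + δ = 0.01 + 0.09 = 0.1.
Steady-state k*: s·A·k^0.46 = 0.1·k gives k* = (0.31·2.4/0.1)^(1/0.54) ≈ 41.1172.
MPK = 0.46·2.4·41.1172^(-0.54) ≈ 0.1484.
MPK > n+δ = 0.1, so the economy is dynamically efficient (under-saving).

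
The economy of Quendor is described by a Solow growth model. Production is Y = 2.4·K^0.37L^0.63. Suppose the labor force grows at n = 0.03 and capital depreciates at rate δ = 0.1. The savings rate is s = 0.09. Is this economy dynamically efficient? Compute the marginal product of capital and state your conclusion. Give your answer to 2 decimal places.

dynamically efficient; MPK ≈ 0.53

n + δ = 0.03 + 0.1 = 0.13.
Steady-state k*: s·A·k^0.37 = 0.13·k gives k* = (0.09·2.4/0.13)^(1/0.63) ≈ 2.2388.
MPK = 0.37·2.4·2.2388^(-0.63) ≈ 0.5344.
MPK > n+δ = 0.13, so the economy is dynamically efficient (under-saving).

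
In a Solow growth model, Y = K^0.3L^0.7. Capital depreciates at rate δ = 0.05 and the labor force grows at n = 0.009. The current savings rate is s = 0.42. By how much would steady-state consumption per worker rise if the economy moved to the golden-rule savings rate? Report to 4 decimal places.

Δc ≈ 0.0603

Capital per worker breaks even when investment replaces (n + δ)·k; here n + δ = 0.059.
Current steady state (s = 0.42): k* = (0.42/0.059)^(1/0.7) ≈ 16.5086, y* = 16.5086^0.3 ≈ 2.3191, c* = (1−0.42)·2.3191 ≈ 1.3451.
At the golden rule the marginal product of capital equals n+δ: 0.3·k^(0.3−1) = 0.059. Solving, k_gold = (0.3/0.059)^(1/0.7) ≈ 10.2084.
y_gold = 10.2084^0.3 ≈ 2.0076, c_gold = y_gold − 0.059·k_gold ≈ 1.4054.
Gain: Δc = 1.4054 − 1.3451 ≈ 0.0603.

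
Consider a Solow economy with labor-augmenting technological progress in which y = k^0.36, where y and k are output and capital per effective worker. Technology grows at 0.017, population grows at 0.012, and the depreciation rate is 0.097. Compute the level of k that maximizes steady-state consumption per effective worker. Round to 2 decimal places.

The effective depreciation rate is n + g + δ = 0.012 + 0.017 + 0.097 = 0.126.
Maximizing c = f(k) − (n+g+δ)·k gives f'(k) = n+g+δ, i.e. 0.36·k^(0.36−1) = 0.126, so k_gold = (0.36/0.126)^(1/0.64) ≈ 5.1570.

k_gold ≈ 5.16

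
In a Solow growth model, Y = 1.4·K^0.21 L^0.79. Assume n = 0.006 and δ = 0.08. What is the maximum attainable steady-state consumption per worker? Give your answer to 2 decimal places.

The effective depreciation rate is n + δ = 0.006 + 0.08 = 0.086.
Maximizing c = f(k) − (n+δ)·k gives f'(k) = n+δ, i.e. 0.21·1.4·k^(0.21−1) = 0.086, so k_gold = (0.21·1.4/0.086)^(1/0.79) ≈ 4.7398.
y_gold = 1.4·4.7398^0.21 ≈ 1.9411.
c_gold = y_gold − (n+δ)·k_gold = 1.9411 − 0.086·4.7398 ≈ 1.5334.

c_gold ≈ 1.53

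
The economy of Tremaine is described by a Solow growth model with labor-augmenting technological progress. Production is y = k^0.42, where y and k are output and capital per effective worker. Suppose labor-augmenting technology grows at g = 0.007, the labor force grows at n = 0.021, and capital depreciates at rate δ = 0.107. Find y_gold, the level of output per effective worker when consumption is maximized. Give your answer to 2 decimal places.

y_gold ≈ 2.27

Capital per effective worker breaks even when investment replaces (n + g + δ)·k; here n + g + δ = 0.135.
At the golden rule the marginal product of capital equals n+g+δ: 0.42·k^(0.42−1) = 0.135. Solving, k_gold = (0.42/0.135)^(1/0.58) ≈ 7.0771.
Output: y_gold = k_gold^0.42 = 7.0771^0.42 ≈ 2.2748.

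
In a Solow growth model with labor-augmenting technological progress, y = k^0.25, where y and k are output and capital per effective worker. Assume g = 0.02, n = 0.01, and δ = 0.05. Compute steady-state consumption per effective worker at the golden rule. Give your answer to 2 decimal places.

c_gold ≈ 1.10

The effective depreciation rate is n + g + δ = 0.01 + 0.02 + 0.05 = 0.08.
Maximizing c = f(k) − (n+g+δ)·k gives f'(k) = n+g+δ, i.e. 0.25·k^(0.25−1) = 0.08, so k_gold = (0.25/0.08)^(1/0.75) ≈ 4.5688.
y_gold = 4.5688^0.25 ≈ 1.4620.
c_gold = y_gold − (n+g+δ)·k_gold = 1.4620 − 0.08·4.5688 ≈ 1.0965.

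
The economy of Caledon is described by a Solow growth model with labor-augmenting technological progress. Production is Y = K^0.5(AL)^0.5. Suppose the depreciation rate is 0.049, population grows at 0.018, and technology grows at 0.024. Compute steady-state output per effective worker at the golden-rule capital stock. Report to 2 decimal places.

The effective depreciation rate is n + g + δ = 0.018 + 0.024 + 0.049 = 0.091.
At the golden rule the marginal product of capital equals n+g+δ: 0.5·k^(0.5−1) = 0.091. Solving, k_gold = (0.5/0.091)^(1/0.5) ≈ 30.1896.
Output: y_gold = k_gold^0.5 = 30.1896^0.5 ≈ 5.4945.

y_gold ≈ 5.49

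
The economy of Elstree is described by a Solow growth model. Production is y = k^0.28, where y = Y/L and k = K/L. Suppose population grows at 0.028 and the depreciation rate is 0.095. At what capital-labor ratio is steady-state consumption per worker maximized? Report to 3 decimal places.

k_gold ≈ 3.135

The effective depreciation rate is n + δ = 0.028 + 0.095 = 0.123.
Setting f'(k) = n+δ gives 0.28·k^(0.28−1) = 0.123, hence k_gold = (0.28/0.123)^(1/0.72) ≈ 3.1346.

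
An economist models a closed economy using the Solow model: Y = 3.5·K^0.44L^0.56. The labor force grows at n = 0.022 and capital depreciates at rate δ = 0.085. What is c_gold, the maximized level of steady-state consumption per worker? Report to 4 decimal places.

n + δ = 0.022 + 0.085 = 0.107.
Setting f'(k) = n+δ gives 0.44·3.5·k^(0.44−1) = 0.107, hence k_gold = (0.44·3.5/0.107)^(1/0.56) ≈ 116.9773.
y_gold = 3.5·116.9773^0.44 ≈ 28.4468.
c_gold = y_gold − (n+δ)·k_gold = 28.4468 − 0.107·116.9773 ≈ 15.9302.

c_gold ≈ 15.9302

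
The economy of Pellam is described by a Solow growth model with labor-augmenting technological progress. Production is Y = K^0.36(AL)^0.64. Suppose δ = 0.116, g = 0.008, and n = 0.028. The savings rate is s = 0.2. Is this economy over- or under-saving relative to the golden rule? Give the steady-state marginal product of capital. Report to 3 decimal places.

under-saving; MPK ≈ 0.274

Break-even investment rate: n + g + δ = 0.028 + 0.008 + 0.116 = 0.152.
Steady-state k*: s·k^0.36 = 0.152·k gives k* = (0.2/0.152)^(1/0.64) ≈ 1.5354.
MPK = 0.36·1.5354^(-0.64) ≈ 0.2736.
MPK > n+g+δ = 0.152, so the economy is dynamically efficient (under-saving).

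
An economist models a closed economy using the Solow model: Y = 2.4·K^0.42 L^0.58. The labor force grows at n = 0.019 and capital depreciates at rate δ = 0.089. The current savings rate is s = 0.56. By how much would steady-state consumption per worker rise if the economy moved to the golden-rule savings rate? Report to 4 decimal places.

n + δ = 0.019 + 0.089 = 0.108.
Current steady state (s = 0.56): k* = (0.56·2.4/0.108)^(1/0.58) ≈ 77.2483, y* = 2.4·77.2483^0.42 ≈ 14.8979, c* = (1−0.56)·14.8979 ≈ 6.5551.
Golden rule sets MPK = n+δ: 0.42·2.4·k^(0.42−1) = 0.108, so k_gold = (0.42·2.4/0.108)^(1/0.58) ≈ 47.0411.
y_gold = 2.4·47.0411^0.42 ≈ 12.0963, c_gold = y_gold − 0.108·k_gold ≈ 7.0158.
Gain: Δc = 7.0158 − 6.5551 ≈ 0.4608.

Δc ≈ 0.4608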